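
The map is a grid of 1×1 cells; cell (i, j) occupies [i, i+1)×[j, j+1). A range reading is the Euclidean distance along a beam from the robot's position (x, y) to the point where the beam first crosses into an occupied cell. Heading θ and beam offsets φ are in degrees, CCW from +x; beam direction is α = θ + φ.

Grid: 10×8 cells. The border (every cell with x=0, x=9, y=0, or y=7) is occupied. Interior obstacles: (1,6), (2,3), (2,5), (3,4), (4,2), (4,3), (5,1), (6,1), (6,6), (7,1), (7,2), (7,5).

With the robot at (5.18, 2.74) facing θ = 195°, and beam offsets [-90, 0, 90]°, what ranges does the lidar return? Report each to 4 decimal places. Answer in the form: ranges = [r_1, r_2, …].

beam 1: φ=-90°, α=105°
  dir = (cos 105°, sin 105°) = (-0.2588, 0.9659); from cell (5,2)
  next x-line at t=0.6955, next y-line at t=0.2692; Δt_x=3.8637, Δt_y=1.0353
    y: enter (5,3) at t=0.2692
    x: enter (4,3) at t=0.6955 ← occupied
  → r_1 = 0.6955
beam 2: φ=0°, α=195°
  dir = (cos 195°, sin 195°) = (-0.9659, -0.2588); from cell (5,2)
  next x-line at t=0.1863, next y-line at t=2.8591; Δt_x=1.0353, Δt_y=3.8637
    x: enter (4,2) at t=0.1863 ← occupied
  → r_2 = 0.1863
beam 3: φ=90°, α=285°
  dir = (cos 285°, sin 285°) = (0.2588, -0.9659); from cell (5,2)
  next x-line at t=3.1682, next y-line at t=0.7661; Δt_x=3.8637, Δt_y=1.0353
    y: enter (5,1) at t=0.7661 ← occupied
  → r_3 = 0.7661

ranges = [0.6955, 0.1863, 0.7661]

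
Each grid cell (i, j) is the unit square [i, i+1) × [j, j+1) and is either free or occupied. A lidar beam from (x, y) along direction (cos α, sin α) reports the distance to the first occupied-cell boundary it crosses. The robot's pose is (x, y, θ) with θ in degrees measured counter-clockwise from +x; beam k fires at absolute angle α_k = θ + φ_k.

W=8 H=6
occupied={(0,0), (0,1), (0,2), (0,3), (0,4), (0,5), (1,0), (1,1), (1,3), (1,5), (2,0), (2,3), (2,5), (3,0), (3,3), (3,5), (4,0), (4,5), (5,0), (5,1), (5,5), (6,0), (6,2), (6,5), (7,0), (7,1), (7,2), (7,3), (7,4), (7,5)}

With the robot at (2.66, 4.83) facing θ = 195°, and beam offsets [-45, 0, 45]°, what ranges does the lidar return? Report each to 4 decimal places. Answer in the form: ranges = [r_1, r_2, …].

ranges = [0.3400, 1.7186, 0.9584]

beam 1: φ=-45°, α=150°
  d=(-0.8660,0.5000)  start (2,4)  tX=0.7621 tY=0.3400  stride 1/|dx|=1.1547 1/|dy|=2.0000
    cross y-line → (2,5), t=0.3400 (wall)
  → r_1 = 0.3400
beam 2: φ=0°, α=195°
  d=(-0.9659,-0.2588)  start (2,4)  tX=0.6833 tY=3.2069  stride 1/|dx|=1.0353 1/|dy|=3.8637
    cross x-line → (1,4), t=0.6833
    cross x-line → (0,4), t=1.7186 (wall)
  → r_2 = 1.7186
beam 3: φ=45°, α=240°
  d=(-0.5000,-0.8660)  start (2,4)  tX=1.3200 tY=0.9584  stride 1/|dx|=2.0000 1/|dy|=1.1547
    cross y-line → (2,3), t=0.9584 (wall)
  → r_3 = 0.9584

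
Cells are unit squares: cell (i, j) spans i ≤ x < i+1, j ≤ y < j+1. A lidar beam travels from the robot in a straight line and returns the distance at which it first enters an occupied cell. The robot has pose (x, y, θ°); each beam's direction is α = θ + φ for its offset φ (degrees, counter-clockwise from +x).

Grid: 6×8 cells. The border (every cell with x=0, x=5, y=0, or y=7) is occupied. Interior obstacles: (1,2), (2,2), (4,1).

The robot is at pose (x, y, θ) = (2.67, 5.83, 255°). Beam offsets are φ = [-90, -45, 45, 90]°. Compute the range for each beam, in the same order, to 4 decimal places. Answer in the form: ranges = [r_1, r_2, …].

ranges = [1.7289, 1.9283, 4.4225, 2.4122]

beam 1: φ=-90°, α=165°
  cosα=-0.9659 sinα=0.2588 | (2,5) | tMaxX 0.6936 tMaxY 0.6568 | tΔX 1.0353 tΔY 3.8637
    t=0.6568 [y] (2,6)
    t=0.6936 [x] (1,6)
    t=1.7289 [x] (0,6) — stop
  → r_1 = 1.7289
beam 2: φ=-45°, α=210°
  cosα=-0.8660 sinα=-0.5000 | (2,5) | tMaxX 0.7736 tMaxY 1.6600 | tΔX 1.1547 tΔY 2.0000
    t=0.7736 [x] (1,5)
    t=1.6600 [y] (1,4)
    t=1.9283 [x] (0,4) — stop
  → r_2 = 1.9283
beam 3: φ=45°, α=300°
  cosα=0.5000 sinα=-0.8660 | (2,5) | tMaxX 0.6600 tMaxY 0.9584 | tΔX 2.0000 tΔY 1.1547
    t=0.6600 [x] (3,5)
    t=0.9584 [y] (3,4)
    t=2.1131 [y] (3,3)
    t=2.6600 [x] (4,3)
    t=3.2678 [y] (4,2)
    t=4.4225 [y] (4,1) — stop
  → r_3 = 4.4225
beam 4: φ=90°, α=345°
  cosα=0.9659 sinα=-0.2588 | (2,5) | tMaxX 0.3416 tMaxY 3.2069 | tΔX 1.0353 tΔY 3.8637
    t=0.3416 [x] (3,5)
    t=1.3769 [x] (4,5)
    t=2.4122 [x] (5,5) — stop
  → r_4 = 2.4122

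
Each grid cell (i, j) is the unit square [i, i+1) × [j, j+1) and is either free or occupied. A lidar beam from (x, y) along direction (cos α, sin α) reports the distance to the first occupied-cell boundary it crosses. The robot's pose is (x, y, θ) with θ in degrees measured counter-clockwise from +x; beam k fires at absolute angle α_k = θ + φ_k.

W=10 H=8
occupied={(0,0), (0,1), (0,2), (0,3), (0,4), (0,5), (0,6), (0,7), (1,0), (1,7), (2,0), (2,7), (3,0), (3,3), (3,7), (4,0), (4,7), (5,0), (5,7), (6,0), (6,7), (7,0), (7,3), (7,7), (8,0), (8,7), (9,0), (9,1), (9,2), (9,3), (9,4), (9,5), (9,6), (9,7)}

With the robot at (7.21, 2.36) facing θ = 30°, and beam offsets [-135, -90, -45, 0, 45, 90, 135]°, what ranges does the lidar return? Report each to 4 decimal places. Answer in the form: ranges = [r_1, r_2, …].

beam 1: φ=-135°, α=255°
  d=(-0.2588,-0.9659)  start (7,2)  tX=0.8114 tY=0.3727  stride 1/|dx|=3.8637 1/|dy|=1.0353
    cross y-line → (7,1), t=0.3727
    cross x-line → (6,1), t=0.8114
    cross y-line → (6,0), t=1.4080 (wall)
  → r_1 = 1.4080
beam 2: φ=-90°, α=300°
  d=(0.5000,-0.8660)  start (7,2)  tX=1.5800 tY=0.4157  stride 1/|dx|=2.0000 1/|dy|=1.1547
    cross y-line → (7,1), t=0.4157
    cross y-line → (7,0), t=1.5704 (wall)
  → r_2 = 1.5704
beam 3: φ=-45°, α=345°
  d=(0.9659,-0.2588)  start (7,2)  tX=0.8179 tY=1.3909  stride 1/|dx|=1.0353 1/|dy|=3.8637
    cross x-line → (8,2), t=0.8179
    cross y-line → (8,1), t=1.3909
    cross x-line → (9,1), t=1.8531 (wall)
  → r_3 = 1.8531
beam 4: φ=0°, α=30°
  d=(0.8660,0.5000)  start (7,2)  tX=0.9122 tY=1.2800  stride 1/|dx|=1.1547 1/|dy|=2.0000
    cross x-line → (8,2), t=0.9122
    cross y-line → (8,3), t=1.2800
    cross x-line → (9,3), t=2.0669 (wall)
  → r_4 = 2.0669
beam 5: φ=45°, α=75°
  d=(0.2588,0.9659)  start (7,2)  tX=3.0523 tY=0.6626  stride 1/|dx|=3.8637 1/|dy|=1.0353
    cross y-line → (7,3), t=0.6626 (wall)
  → r_5 = 0.6626
beam 6: φ=90°, α=120°
  d=(-0.5000,0.8660)  start (7,2)  tX=0.4200 tY=0.7390  stride 1/|dx|=2.0000 1/|dy|=1.1547
    cross x-line → (6,2), t=0.4200
    cross y-line → (6,3), t=0.7390
    cross y-line → (6,4), t=1.8937
    cross x-line → (5,4), t=2.4200
    cross y-line → (5,5), t=3.0484
    cross y-line → (5,6), t=4.2031
    cross x-line → (4,6), t=4.4200
    cross y-line → (4,7), t=5.3578 (wall)
  → r_6 = 5.3578
beam 7: φ=135°, α=165°
  d=(-0.9659,0.2588)  start (7,2)  tX=0.2174 tY=2.4728  stride 1/|dx|=1.0353 1/|dy|=3.8637
    cross x-line → (6,2), t=0.2174
    cross x-line → (5,2), t=1.2527
    cross x-line → (4,2), t=2.2880
    cross y-line → (4,3), t=2.4728
    cross x-line → (3,3), t=3.3232 (wall)
  → r_7 = 3.3232

ranges = [1.4080, 1.5704, 1.8531, 2.0669, 0.6626, 5.3578, 3.3232]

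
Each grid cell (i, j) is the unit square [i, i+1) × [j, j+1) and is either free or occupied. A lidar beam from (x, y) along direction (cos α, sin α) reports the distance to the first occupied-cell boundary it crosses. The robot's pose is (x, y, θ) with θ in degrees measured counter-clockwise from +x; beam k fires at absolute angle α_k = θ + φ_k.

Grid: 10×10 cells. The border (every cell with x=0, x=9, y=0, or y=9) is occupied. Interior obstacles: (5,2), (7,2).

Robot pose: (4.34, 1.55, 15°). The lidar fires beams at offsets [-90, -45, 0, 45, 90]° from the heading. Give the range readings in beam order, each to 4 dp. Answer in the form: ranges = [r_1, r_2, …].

beam 1: φ=-90°, α=285°
  cosα=0.2588 sinα=-0.9659 | (4,1) | tMaxX 2.5500 tMaxY 0.5694 | tΔX 3.8637 tΔY 1.0353
    t=0.5694 [y] (4,0) — stop
  → r_1 = 0.5694
beam 2: φ=-45°, α=330°
  cosα=0.8660 sinα=-0.5000 | (4,1) | tMaxX 0.7621 tMaxY 1.1000 | tΔX 1.1547 tΔY 2.0000
    t=0.7621 [x] (5,1)
    t=1.1000 [y] (5,0) — stop
  → r_2 = 1.1000
beam 3: φ=0°, α=15°
  cosα=0.9659 sinα=0.2588 | (4,1) | tMaxX 0.6833 tMaxY 1.7387 | tΔX 1.0353 tΔY 3.8637
    t=0.6833 [x] (5,1)
    t=1.7186 [x] (6,1)
    t=1.7387 [y] (6,2)
    t=2.7538 [x] (7,2) — stop
  → r_3 = 2.7538
beam 4: φ=45°, α=60°
  cosα=0.5000 sinα=0.8660 | (4,1) | tMaxX 1.3200 tMaxY 0.5196 | tΔX 2.0000 tΔY 1.1547
    t=0.5196 [y] (4,2)
    t=1.3200 [x] (5,2) — stop
  → r_4 = 1.3200
beam 5: φ=90°, α=105°
  cosα=-0.2588 sinα=0.9659 | (4,1) | tMaxX 1.3137 tMaxY 0.4659 | tΔX 3.8637 tΔY 1.0353
    t=0.4659 [y] (4,2)
    t=1.3137 [x] (3,2)
    t=1.5012 [y] (3,3)
    t=2.5364 [y] (3,4)
    t=3.5717 [y] (3,5)
    t=4.6070 [y] (3,6)
    t=5.1774 [x] (2,6)
    t=5.6423 [y] (2,7)
    t=6.6775 [y] (2,8)
    t=7.7128 [y] (2,9) — stop
  → r_5 = 7.7128

ranges = [0.5694, 1.1000, 2.7538, 1.3200, 7.7128]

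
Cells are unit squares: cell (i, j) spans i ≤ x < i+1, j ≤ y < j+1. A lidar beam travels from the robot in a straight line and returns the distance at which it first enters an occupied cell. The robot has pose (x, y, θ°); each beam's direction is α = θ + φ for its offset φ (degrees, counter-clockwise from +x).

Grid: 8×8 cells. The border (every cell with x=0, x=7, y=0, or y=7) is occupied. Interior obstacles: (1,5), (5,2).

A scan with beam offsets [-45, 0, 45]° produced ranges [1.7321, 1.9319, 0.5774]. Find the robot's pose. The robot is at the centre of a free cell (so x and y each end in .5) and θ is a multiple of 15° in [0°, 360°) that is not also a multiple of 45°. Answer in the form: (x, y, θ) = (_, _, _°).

The pose lattice has 34·16 = 544 candidates. Test each by forward raycasting.
  (3.5, 5.5, 210°): beam 1 = 1.5529 ≠ 1.7321 ✗
  (1.5, 2.5, 330°): beam 1 = 1.5529 ≠ 1.7321 ✗
  (5.5, 5.5, 120°): beam 1 = 1.5529 ≠ 1.7321 ✗
  (6.5, 4.5, 15°): beam 1 = 0.5774 ≠ 1.7321 ✗
  …
  (6.5, 4.5, 285°): r_1=1.7321, r_2=1.9319, r_3=0.5774 — all match ✓
Only this pose fits every beam.

(x, y, θ) = (6.5, 4.5, 285°)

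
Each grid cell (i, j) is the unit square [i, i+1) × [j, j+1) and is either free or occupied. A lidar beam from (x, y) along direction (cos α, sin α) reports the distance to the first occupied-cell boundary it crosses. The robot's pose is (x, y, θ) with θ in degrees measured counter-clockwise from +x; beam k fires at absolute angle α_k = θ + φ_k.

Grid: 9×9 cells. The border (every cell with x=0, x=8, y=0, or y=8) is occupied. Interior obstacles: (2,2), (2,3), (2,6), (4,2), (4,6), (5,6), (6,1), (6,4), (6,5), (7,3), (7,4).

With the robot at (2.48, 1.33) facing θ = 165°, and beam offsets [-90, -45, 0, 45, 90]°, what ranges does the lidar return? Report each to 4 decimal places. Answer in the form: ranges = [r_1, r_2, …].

ranges = [0.6936, 0.7736, 1.5322, 0.6600, 0.3416]

beam 1: φ=-90°, α=75°
  cosα=0.2588 sinα=0.9659 | (2,1) | tMaxX 2.0091 tMaxY 0.6936 | tΔX 3.8637 tΔY 1.0353
    t=0.6936 [y] (2,2) — stop
  → r_1 = 0.6936
beam 2: φ=-45°, α=120°
  cosα=-0.5000 sinα=0.8660 | (2,1) | tMaxX 0.9600 tMaxY 0.7736 | tΔX 2.0000 tΔY 1.1547
    t=0.7736 [y] (2,2) — stop
  → r_2 = 0.7736
beam 3: φ=0°, α=165°
  cosα=-0.9659 sinα=0.2588 | (2,1) | tMaxX 0.4969 tMaxY 2.5887 | tΔX 1.0353 tΔY 3.8637
    t=0.4969 [x] (1,1)
    t=1.5322 [x] (0,1) — stop
  → r_3 = 1.5322
beam 4: φ=45°, α=210°
  cosα=-0.8660 sinα=-0.5000 | (2,1) | tMaxX 0.5543 tMaxY 0.6600 | tΔX 1.1547 tΔY 2.0000
    t=0.5543 [x] (1,1)
    t=0.6600 [y] (1,0) — stop
  → r_4 = 0.6600
beam 5: φ=90°, α=255°
  cosα=-0.2588 sinα=-0.9659 | (2,1) | tMaxX 1.8546 tMaxY 0.3416 | tΔX 3.8637 tΔY 1.0353
    t=0.3416 [y] (2,0) — stop
  → r_5 = 0.3416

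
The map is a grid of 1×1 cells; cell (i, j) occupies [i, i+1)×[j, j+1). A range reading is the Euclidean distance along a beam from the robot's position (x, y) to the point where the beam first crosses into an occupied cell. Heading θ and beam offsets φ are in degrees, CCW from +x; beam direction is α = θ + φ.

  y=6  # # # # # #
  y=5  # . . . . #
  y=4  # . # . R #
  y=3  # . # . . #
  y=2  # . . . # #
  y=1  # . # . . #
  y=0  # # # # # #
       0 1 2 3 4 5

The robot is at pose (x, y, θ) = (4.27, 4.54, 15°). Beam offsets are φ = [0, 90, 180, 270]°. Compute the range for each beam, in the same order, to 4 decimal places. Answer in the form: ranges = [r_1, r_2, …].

ranges = [0.7558, 1.5115, 1.3148, 1.5943]

beam 1: φ=0°, α=15°
  cosα=0.9659 sinα=0.2588 | (4,4) | tMaxX 0.7558 tMaxY 1.7773 | tΔX 1.0353 tΔY 3.8637
    t=0.7558 [x] (5,4) — stop
  → r_1 = 0.7558
beam 2: φ=90°, α=105°
  cosα=-0.2588 sinα=0.9659 | (4,4) | tMaxX 1.0432 tMaxY 0.4762 | tΔX 3.8637 tΔY 1.0353
    t=0.4762 [y] (4,5)
    t=1.0432 [x] (3,5)
    t=1.5115 [y] (3,6) — stop
  → r_2 = 1.5115
beam 3: φ=180°, α=195°
  cosα=-0.9659 sinα=-0.2588 | (4,4) | tMaxX 0.2795 tMaxY 2.0864 | tΔX 1.0353 tΔY 3.8637
    t=0.2795 [x] (3,4)
    t=1.3148 [x] (2,4) — stop
  → r_3 = 1.3148
beam 4: φ=270°, α=285°
  cosα=0.2588 sinα=-0.9659 | (4,4) | tMaxX 2.8205 tMaxY 0.5590 | tΔX 3.8637 tΔY 1.0353
    t=0.5590 [y] (4,3)
    t=1.5943 [y] (4,2) — stop
  → r_4 = 1.5943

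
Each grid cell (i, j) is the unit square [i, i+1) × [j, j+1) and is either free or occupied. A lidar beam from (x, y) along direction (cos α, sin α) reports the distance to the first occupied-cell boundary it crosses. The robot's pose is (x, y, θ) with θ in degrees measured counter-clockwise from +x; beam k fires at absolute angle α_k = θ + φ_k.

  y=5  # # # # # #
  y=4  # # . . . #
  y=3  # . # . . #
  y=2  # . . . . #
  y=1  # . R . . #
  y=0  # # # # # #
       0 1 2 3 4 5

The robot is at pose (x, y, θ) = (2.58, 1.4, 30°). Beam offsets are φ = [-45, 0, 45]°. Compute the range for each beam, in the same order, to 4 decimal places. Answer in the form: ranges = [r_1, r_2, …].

beam 1: φ=-45°, α=345°
  dir = (cos 345°, sin 345°) = (0.9659, -0.2588); from cell (2,1)
  next x-line at t=0.4348, next y-line at t=1.5455; Δt_x=1.0353, Δt_y=3.8637
    x: enter (3,1) at t=0.4348
    x: enter (4,1) at t=1.4701
    y: enter (4,0) at t=1.5455 ← occupied
  → r_1 = 1.5455
beam 2: φ=0°, α=30°
  dir = (cos 30°, sin 30°) = (0.8660, 0.5000); from cell (2,1)
  next x-line at t=0.4850, next y-line at t=1.2000; Δt_x=1.1547, Δt_y=2.0000
    x: enter (3,1) at t=0.4850
    y: enter (3,2) at t=1.2000
    x: enter (4,2) at t=1.6397
    x: enter (5,2) at t=2.7944 ← occupied
  → r_2 = 2.7944
beam 3: φ=45°, α=75°
  dir = (cos 75°, sin 75°) = (0.2588, 0.9659); from cell (2,1)
  next x-line at t=1.6228, next y-line at t=0.6212; Δt_x=3.8637, Δt_y=1.0353
    y: enter (2,2) at t=0.6212
    x: enter (3,2) at t=1.6228
    y: enter (3,3) at t=1.6564
    y: enter (3,4) at t=2.6917
    y: enter (3,5) at t=3.7270 ← occupied
  → r_3 = 3.7270

ranges = [1.5455, 2.7944, 3.7270]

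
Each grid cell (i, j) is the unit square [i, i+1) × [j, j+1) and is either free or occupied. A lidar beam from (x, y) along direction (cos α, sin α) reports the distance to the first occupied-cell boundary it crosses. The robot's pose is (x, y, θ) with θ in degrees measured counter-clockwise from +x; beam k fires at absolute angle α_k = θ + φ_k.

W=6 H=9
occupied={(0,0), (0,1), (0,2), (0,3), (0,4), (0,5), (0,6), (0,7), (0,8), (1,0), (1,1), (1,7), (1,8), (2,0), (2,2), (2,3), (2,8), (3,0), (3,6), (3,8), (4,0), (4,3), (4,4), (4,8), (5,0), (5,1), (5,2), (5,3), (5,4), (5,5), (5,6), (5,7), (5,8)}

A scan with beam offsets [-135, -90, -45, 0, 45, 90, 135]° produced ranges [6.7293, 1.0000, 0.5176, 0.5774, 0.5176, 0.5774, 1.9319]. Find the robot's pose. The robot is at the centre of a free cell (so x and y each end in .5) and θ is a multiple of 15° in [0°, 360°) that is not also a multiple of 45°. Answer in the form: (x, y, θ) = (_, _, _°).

(x, y, θ) = (4.5, 7.5, 30°)

The pose lattice has 21·16 = 336 candidates. Test each by forward raycasting.
  (1.5, 2.5, 240°): beam 1 = 1.9319 ≠ 6.7293 ✗
  (1.5, 3.5, 285°): beam 1 = 0.5774 ≠ 6.7293 ✗
  (4.5, 1.5, 120°): beam 1 = 0.5176 ≠ 6.7293 ✗
  …
  (4.5, 7.5, 30°): r_1=6.7293, r_2=1.0000, r_3=0.5176, r_4=0.5774, r_5=0.5176, r_6=0.5774, r_7=1.9319 — all match ✓
Unique over the lattice → pose = (4.5, 7.5, 30°).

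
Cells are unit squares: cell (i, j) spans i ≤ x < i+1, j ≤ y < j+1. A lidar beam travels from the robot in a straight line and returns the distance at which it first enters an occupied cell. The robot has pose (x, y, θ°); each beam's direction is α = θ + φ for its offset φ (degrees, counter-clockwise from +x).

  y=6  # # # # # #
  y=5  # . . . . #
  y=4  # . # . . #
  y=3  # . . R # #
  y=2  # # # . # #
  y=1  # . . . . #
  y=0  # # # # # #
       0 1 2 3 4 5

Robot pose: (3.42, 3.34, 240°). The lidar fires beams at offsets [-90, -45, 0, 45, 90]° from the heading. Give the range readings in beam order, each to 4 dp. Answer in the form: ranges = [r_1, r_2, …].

beam 1: φ=-90°, α=150°
  d=(-0.8660,0.5000)  start (3,3)  tX=0.4850 tY=1.3200  stride 1/|dx|=1.1547 1/|dy|=2.0000
    cross x-line → (2,3), t=0.4850
    cross y-line → (2,4), t=1.3200 (wall)
  → r_1 = 1.3200
beam 2: φ=-45°, α=195°
  d=(-0.9659,-0.2588)  start (3,3)  tX=0.4348 tY=1.3137  stride 1/|dx|=1.0353 1/|dy|=3.8637
    cross x-line → (2,3), t=0.4348
    cross y-line → (2,2), t=1.3137 (wall)
  → r_2 = 1.3137
beam 3: φ=0°, α=240°
  d=(-0.5000,-0.8660)  start (3,3)  tX=0.8400 tY=0.3926  stride 1/|dx|=2.0000 1/|dy|=1.1547
    cross y-line → (3,2), t=0.3926
    cross x-line → (2,2), t=0.8400 (wall)
  → r_3 = 0.8400
beam 4: φ=45°, α=285°
  d=(0.2588,-0.9659)  start (3,3)  tX=2.2409 tY=0.3520  stride 1/|dx|=3.8637 1/|dy|=1.0353
    cross y-line → (3,2), t=0.3520
    cross y-line → (3,1), t=1.3873
    cross x-line → (4,1), t=2.2409
    cross y-line → (4,0), t=2.4225 (wall)
  → r_4 = 2.4225
beam 5: φ=90°, α=330°
  d=(0.8660,-0.5000)  start (3,3)  tX=0.6697 tY=0.6800  stride 1/|dx|=1.1547 1/|dy|=2.0000
    cross x-line → (4,3), t=0.6697 (wall)
  → r_5 = 0.6697

ranges = [1.3200, 1.3137, 0.8400, 2.4225, 0.6697]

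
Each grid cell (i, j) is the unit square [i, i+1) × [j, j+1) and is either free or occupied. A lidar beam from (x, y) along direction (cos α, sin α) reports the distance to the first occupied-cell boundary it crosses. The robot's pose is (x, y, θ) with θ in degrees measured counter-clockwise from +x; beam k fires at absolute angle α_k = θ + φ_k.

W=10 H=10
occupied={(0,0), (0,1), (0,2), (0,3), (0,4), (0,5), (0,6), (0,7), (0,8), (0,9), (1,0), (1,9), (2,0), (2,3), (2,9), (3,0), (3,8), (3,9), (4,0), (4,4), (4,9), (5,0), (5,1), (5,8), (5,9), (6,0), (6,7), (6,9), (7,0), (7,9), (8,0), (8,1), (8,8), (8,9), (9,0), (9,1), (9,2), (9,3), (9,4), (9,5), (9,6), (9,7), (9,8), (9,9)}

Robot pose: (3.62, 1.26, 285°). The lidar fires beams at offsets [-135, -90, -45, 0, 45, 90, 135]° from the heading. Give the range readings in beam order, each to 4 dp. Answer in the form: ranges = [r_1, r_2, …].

ranges = [3.0253, 1.0046, 0.3002, 0.2692, 0.5200, 1.4287, 6.6280]

beam 1: φ=-135°, α=150°
  direction (-0.8660, 0.5000); cell (3,1); t to first gridline: x 0.7159, y 1.4800 (then +1.1547 / +2.0000)
    (2,1) via x @ 0.7159
    (2,2) via y @ 1.4800
    (1,2) via x @ 1.8706
    (0,2) via x @ 3.0253  # hit
  → r_1 = 3.0253
beam 2: φ=-90°, α=195°
  direction (-0.9659, -0.2588); cell (3,1); t to first gridline: x 0.6419, y 1.0046 (then +1.0353 / +3.8637)
    (2,1) via x @ 0.6419
    (2,0) via y @ 1.0046  # hit
  → r_2 = 1.0046
beam 3: φ=-45°, α=240°
  direction (-0.5000, -0.8660); cell (3,1); t to first gridline: x 1.2400, y 0.3002 (then +2.0000 / +1.1547)
    (3,0) via y @ 0.3002  # hit
  → r_3 = 0.3002
beam 4: φ=0°, α=285°
  direction (0.2588, -0.9659); cell (3,1); t to first gridline: x 1.4682, y 0.2692 (then +3.8637 / +1.0353)
    (3,0) via y @ 0.2692  # hit
  → r_4 = 0.2692
beam 5: φ=45°, α=330°
  direction (0.8660, -0.5000); cell (3,1); t to first gridline: x 0.4388, y 0.5200 (then +1.1547 / +2.0000)
    (4,1) via x @ 0.4388
    (4,0) via y @ 0.5200  # hit
  → r_5 = 0.5200
beam 6: φ=90°, α=15°
  direction (0.9659, 0.2588); cell (3,1); t to first gridline: x 0.3934, y 2.8591 (then +1.0353 / +3.8637)
    (4,1) via x @ 0.3934
    (5,1) via x @ 1.4287  # hit
  → r_6 = 1.4287
beam 7: φ=135°, α=60°
  direction (0.5000, 0.8660); cell (3,1); t to first gridline: x 0.7600, y 0.8545 (then +2.0000 / +1.1547)
    (4,1) via x @ 0.7600
    (4,2) via y @ 0.8545
    (4,3) via y @ 2.0092
    (5,3) via x @ 2.7600
    (5,4) via y @ 3.1639
    (5,5) via y @ 4.3186
    (6,5) via x @ 4.7600
    (6,6) via y @ 5.4733
    (6,7) via y @ 6.6280  # hit
  → r_7 = 6.6280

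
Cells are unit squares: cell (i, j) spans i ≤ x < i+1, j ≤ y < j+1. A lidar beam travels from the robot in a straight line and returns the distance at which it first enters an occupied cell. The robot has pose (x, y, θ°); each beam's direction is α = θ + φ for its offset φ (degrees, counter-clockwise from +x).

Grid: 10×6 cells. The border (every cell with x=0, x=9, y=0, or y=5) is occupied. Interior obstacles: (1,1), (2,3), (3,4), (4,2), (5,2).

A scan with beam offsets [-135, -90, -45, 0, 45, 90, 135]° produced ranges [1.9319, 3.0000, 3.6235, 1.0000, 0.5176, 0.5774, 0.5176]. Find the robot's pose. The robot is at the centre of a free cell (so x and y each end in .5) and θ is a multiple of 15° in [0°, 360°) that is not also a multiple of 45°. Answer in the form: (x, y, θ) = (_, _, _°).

Candidates: 27 free-cell centres × 16 headings = 432 poses. Raycast each; keep the one whose scan matches to 4 dp.
  (8.5, 4.5, 150°): beam 1 = 0.5176 ≠ 1.9319 ✗
  (5.5, 3.5, 75°): beam 1 = 0.5774 ≠ 1.9319 ✗
  (2.5, 2.5, 165°): beam 1 = 5.0000 ≠ 1.9319 ✗
  (4.5, 3.5, 30°): beam 1 = 0.5176 ≠ 1.9319 ✗
  (3.5, 2.5, 345°): beam 1 = 1.7321 ≠ 1.9319 ✗
  …
  (8.5, 4.5, 300°): r_1=1.9319, r_2=3.0000, r_3=3.6235, r_4=1.0000, r_5=0.5176, r_6=0.5774, r_7=0.5176 — all match ✓
Unique over the lattice → pose = (8.5, 4.5, 300°).

(x, y, θ) = (8.5, 4.5, 300°)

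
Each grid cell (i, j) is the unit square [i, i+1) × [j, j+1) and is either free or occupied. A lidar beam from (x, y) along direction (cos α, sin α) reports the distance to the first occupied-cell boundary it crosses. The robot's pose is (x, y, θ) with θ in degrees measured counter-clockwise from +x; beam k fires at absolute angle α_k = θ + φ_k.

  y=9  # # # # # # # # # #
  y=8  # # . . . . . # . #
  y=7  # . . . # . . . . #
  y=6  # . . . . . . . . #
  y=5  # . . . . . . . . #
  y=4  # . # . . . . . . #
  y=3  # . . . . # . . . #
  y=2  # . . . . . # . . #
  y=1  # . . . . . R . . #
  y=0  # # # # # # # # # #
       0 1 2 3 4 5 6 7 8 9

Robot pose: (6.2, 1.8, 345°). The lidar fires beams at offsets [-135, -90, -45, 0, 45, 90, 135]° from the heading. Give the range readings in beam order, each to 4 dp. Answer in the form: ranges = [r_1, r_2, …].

beam 1: φ=-135°, α=210°
  dir = (cos 210°, sin 210°) = (-0.8660, -0.5000); from cell (6,1)
  next x-line at t=0.2309, next y-line at t=1.6000; Δt_x=1.1547, Δt_y=2.0000
    x: enter (5,1) at t=0.2309
    x: enter (4,1) at t=1.3856
    y: enter (4,0) at t=1.6000 ← occupied
  → r_1 = 1.6000
beam 2: φ=-90°, α=255°
  dir = (cos 255°, sin 255°) = (-0.2588, -0.9659); from cell (6,1)
  next x-line at t=0.7727, next y-line at t=0.8282; Δt_x=3.8637, Δt_y=1.0353
    x: enter (5,1) at t=0.7727
    y: enter (5,0) at t=0.8282 ← occupied
  → r_2 = 0.8282
beam 3: φ=-45°, α=300°
  dir = (cos 300°, sin 300°) = (0.5000, -0.8660); from cell (6,1)
  next x-line at t=1.6000, next y-line at t=0.9238; Δt_x=2.0000, Δt_y=1.1547
    y: enter (6,0) at t=0.9238 ← occupied
  → r_3 = 0.9238
beam 4: φ=0°, α=345°
  dir = (cos 345°, sin 345°) = (0.9659, -0.2588); from cell (6,1)
  next x-line at t=0.8282, next y-line at t=3.0910; Δt_x=1.0353, Δt_y=3.8637
    x: enter (7,1) at t=0.8282
    x: enter (8,1) at t=1.8635
    x: enter (9,1) at t=2.8988 ← occupied
  → r_4 = 2.8988
beam 5: φ=45°, α=30°
  dir = (cos 30°, sin 30°) = (0.8660, 0.5000); from cell (6,1)
  next x-line at t=0.9238, next y-line at t=0.4000; Δt_x=1.1547, Δt_y=2.0000
    y: enter (6,2) at t=0.4000 ← occupied
  → r_5 = 0.4000
beam 6: φ=90°, α=75°
  dir = (cos 75°, sin 75°) = (0.2588, 0.9659); from cell (6,1)
  next x-line at t=3.0910, next y-line at t=0.2071; Δt_x=3.8637, Δt_y=1.0353
    y: enter (6,2) at t=0.2071 ← occupied
  → r_6 = 0.2071
beam 7: φ=135°, α=120°
  dir = (cos 120°, sin 120°) = (-0.5000, 0.8660); from cell (6,1)
  next x-line at t=0.4000, next y-line at t=0.2309; Δt_x=2.0000, Δt_y=1.1547
    y: enter (6,2) at t=0.2309 ← occupied
  → r_7 = 0.2309

ranges = [1.6000, 0.8282, 0.9238, 2.8988, 0.4000, 0.2071, 0.2309]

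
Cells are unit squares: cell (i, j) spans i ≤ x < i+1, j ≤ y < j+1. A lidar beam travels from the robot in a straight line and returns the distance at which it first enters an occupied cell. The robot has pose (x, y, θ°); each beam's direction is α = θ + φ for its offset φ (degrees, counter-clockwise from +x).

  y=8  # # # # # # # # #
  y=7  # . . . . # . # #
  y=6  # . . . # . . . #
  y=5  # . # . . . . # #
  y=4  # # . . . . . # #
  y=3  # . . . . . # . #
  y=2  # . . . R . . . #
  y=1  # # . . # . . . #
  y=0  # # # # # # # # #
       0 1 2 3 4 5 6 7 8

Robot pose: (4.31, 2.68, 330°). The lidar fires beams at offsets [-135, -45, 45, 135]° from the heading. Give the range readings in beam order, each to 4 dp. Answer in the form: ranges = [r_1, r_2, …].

ranges = [2.6273, 0.7040, 1.7496, 5.5077]

beam 1: φ=-135°, α=195°
  dir = (cos 195°, sin 195°) = (-0.9659, -0.2588); from cell (4,2)
  next x-line at t=0.3209, next y-line at t=2.6273; Δt_x=1.0353, Δt_y=3.8637
    x: enter (3,2) at t=0.3209
    x: enter (2,2) at t=1.3562
    x: enter (1,2) at t=2.3915
    y: enter (1,1) at t=2.6273 ← occupied
  → r_1 = 2.6273
beam 2: φ=-45°, α=285°
  dir = (cos 285°, sin 285°) = (0.2588, -0.9659); from cell (4,2)
  next x-line at t=2.6660, next y-line at t=0.7040; Δt_x=3.8637, Δt_y=1.0353
    y: enter (4,1) at t=0.7040 ← occupied
  → r_2 = 0.7040
beam 3: φ=45°, α=15°
  dir = (cos 15°, sin 15°) = (0.9659, 0.2588); from cell (4,2)
  next x-line at t=0.7143, next y-line at t=1.2364; Δt_x=1.0353, Δt_y=3.8637
    x: enter (5,2) at t=0.7143
    y: enter (5,3) at t=1.2364
    x: enter (6,3) at t=1.7496 ← occupied
  → r_3 = 1.7496
beam 4: φ=135°, α=105°
  dir = (cos 105°, sin 105°) = (-0.2588, 0.9659); from cell (4,2)
  next x-line at t=1.1977, next y-line at t=0.3313; Δt_x=3.8637, Δt_y=1.0353
    y: enter (4,3) at t=0.3313
    x: enter (3,3) at t=1.1977
    y: enter (3,4) at t=1.3666
    y: enter (3,5) at t=2.4018
    y: enter (3,6) at t=3.4371
    y: enter (3,7) at t=4.4724
    x: enter (2,7) at t=5.0615
    y: enter (2,8) at t=5.5077 ← occupied
  → r_4 = 5.5077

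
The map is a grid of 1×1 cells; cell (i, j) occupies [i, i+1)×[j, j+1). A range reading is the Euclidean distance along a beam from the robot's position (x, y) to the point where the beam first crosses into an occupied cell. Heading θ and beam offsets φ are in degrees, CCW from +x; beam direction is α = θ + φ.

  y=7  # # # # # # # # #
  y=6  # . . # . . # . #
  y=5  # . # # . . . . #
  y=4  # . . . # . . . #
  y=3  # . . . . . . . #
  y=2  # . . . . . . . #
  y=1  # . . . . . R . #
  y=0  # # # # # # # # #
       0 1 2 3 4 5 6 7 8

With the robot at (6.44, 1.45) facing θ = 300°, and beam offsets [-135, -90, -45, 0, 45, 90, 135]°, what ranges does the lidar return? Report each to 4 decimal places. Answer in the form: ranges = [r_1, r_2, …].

beam 1: φ=-135°, α=165°
  dir = (cos 165°, sin 165°) = (-0.9659, 0.2588); from cell (6,1)
  next x-line at t=0.4555, next y-line at t=2.1250; Δt_x=1.0353, Δt_y=3.8637
    x: enter (5,1) at t=0.4555
    x: enter (4,1) at t=1.4908
    y: enter (4,2) at t=2.1250
    x: enter (3,2) at t=2.5261
    x: enter (2,2) at t=3.5614
    x: enter (1,2) at t=4.5966
    x: enter (0,2) at t=5.6319 ← occupied
  → r_1 = 5.6319
beam 2: φ=-90°, α=210°
  dir = (cos 210°, sin 210°) = (-0.8660, -0.5000); from cell (6,1)
  next x-line at t=0.5081, next y-line at t=0.9000; Δt_x=1.1547, Δt_y=2.0000
    x: enter (5,1) at t=0.5081
    y: enter (5,0) at t=0.9000 ← occupied
  → r_2 = 0.9000
beam 3: φ=-45°, α=255°
  dir = (cos 255°, sin 255°) = (-0.2588, -0.9659); from cell (6,1)
  next x-line at t=1.7000, next y-line at t=0.4659; Δt_x=3.8637, Δt_y=1.0353
    y: enter (6,0) at t=0.4659 ← occupied
  → r_3 = 0.4659
beam 4: φ=0°, α=300°
  dir = (cos 300°, sin 300°) = (0.5000, -0.8660); from cell (6,1)
  next x-line at t=1.1200, next y-line at t=0.5196; Δt_x=2.0000, Δt_y=1.1547
    y: enter (6,0) at t=0.5196 ← occupied
  → r_4 = 0.5196
beam 5: φ=45°, α=345°
  dir = (cos 345°, sin 345°) = (0.9659, -0.2588); from cell (6,1)
  next x-line at t=0.5798, next y-line at t=1.7387; Δt_x=1.0353, Δt_y=3.8637
    x: enter (7,1) at t=0.5798
    x: enter (8,1) at t=1.6150 ← occupied
  → r_5 = 1.6150
beam 6: φ=90°, α=30°
  dir = (cos 30°, sin 30°) = (0.8660, 0.5000); from cell (6,1)
  next x-line at t=0.6466, next y-line at t=1.1000; Δt_x=1.1547, Δt_y=2.0000
    x: enter (7,1) at t=0.6466
    y: enter (7,2) at t=1.1000
    x: enter (8,2) at t=1.8013 ← occupied
  → r_6 = 1.8013
beam 7: φ=135°, α=75°
  dir = (cos 75°, sin 75°) = (0.2588, 0.9659); from cell (6,1)
  next x-line at t=2.1637, next y-line at t=0.5694; Δt_x=3.8637, Δt_y=1.0353
    y: enter (6,2) at t=0.5694
    y: enter (6,3) at t=1.6047
    x: enter (7,3) at t=2.1637
    y: enter (7,4) at t=2.6400
    y: enter (7,5) at t=3.6752
    y: enter (7,6) at t=4.7105
    y: enter (7,7) at t=5.7458 ← occupied
  → r_7 = 5.7458

ranges = [5.6319, 0.9000, 0.4659, 0.5196, 1.6150, 1.8013, 5.7458]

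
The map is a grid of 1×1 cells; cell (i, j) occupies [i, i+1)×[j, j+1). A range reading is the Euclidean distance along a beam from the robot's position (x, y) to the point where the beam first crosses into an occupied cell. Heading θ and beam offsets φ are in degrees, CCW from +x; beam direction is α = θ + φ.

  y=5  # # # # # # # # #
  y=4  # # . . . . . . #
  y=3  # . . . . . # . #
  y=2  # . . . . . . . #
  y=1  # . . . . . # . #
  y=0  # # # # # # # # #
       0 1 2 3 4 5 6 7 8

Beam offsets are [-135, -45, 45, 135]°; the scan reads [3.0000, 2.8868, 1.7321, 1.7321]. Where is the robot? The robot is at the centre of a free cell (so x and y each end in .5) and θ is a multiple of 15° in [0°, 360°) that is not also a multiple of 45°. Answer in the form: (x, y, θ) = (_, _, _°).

Enumerate (i+0.5, j+0.5, θ) over the 25 free cells and 16 admissible headings. For each, cast all 4 beams and compare to the given ranges.
  (4.5, 4.5, 300°): beam 1 = 1.9319 ≠ 3.0000 ✗
  (7.5, 2.5, 285°): beam 1 = 1.0000 ≠ 3.0000 ✗
  (6.5, 4.5, 210°): beam 1 = 0.5176 ≠ 3.0000 ✗
  (3.5, 1.5, 330°): beam 1 = 1.9319 ≠ 3.0000 ✗
  …
  (2.5, 2.5, 105°): r_1=3.0000, r_2=2.8868, r_3=1.7321, r_4=1.7321 — all match ✓
No second candidate reproduces the full scan.

(x, y, θ) = (2.5, 2.5, 105°)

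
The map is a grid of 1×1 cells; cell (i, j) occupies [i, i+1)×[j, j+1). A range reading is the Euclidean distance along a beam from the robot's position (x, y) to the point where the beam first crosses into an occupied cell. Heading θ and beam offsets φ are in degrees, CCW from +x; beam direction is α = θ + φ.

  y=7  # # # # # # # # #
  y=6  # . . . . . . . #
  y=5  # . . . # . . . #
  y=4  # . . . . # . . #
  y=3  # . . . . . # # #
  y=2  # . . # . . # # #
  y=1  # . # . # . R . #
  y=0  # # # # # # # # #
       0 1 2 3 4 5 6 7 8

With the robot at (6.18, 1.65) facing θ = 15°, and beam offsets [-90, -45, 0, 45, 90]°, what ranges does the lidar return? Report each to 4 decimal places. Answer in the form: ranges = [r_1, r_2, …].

ranges = [0.6729, 1.3000, 1.3523, 0.4041, 0.3623]

beam 1: φ=-90°, α=285°
  dir = (cos 285°, sin 285°) = (0.2588, -0.9659); from cell (6,1)
  next x-line at t=3.1682, next y-line at t=0.6729; Δt_x=3.8637, Δt_y=1.0353
    y: enter (6,0) at t=0.6729 ← occupied
  → r_1 = 0.6729
beam 2: φ=-45°, α=330°
  dir = (cos 330°, sin 330°) = (0.8660, -0.5000); from cell (6,1)
  next x-line at t=0.9469, next y-line at t=1.3000; Δt_x=1.1547, Δt_y=2.0000
    x: enter (7,1) at t=0.9469
    y: enter (7,0) at t=1.3000 ← occupied
  → r_2 = 1.3000
beam 3: φ=0°, α=15°
  dir = (cos 15°, sin 15°) = (0.9659, 0.2588); from cell (6,1)
  next x-line at t=0.8489, next y-line at t=1.3523; Δt_x=1.0353, Δt_y=3.8637
    x: enter (7,1) at t=0.8489
    y: enter (7,2) at t=1.3523 ← occupied
  → r_3 = 1.3523
beam 4: φ=45°, α=60°
  dir = (cos 60°, sin 60°) = (0.5000, 0.8660); from cell (6,1)
  next x-line at t=1.6400, next y-line at t=0.4041; Δt_x=2.0000, Δt_y=1.1547
    y: enter (6,2) at t=0.4041 ← occupied
  → r_4 = 0.4041
beam 5: φ=90°, α=105°
  dir = (cos 105°, sin 105°) = (-0.2588, 0.9659); from cell (6,1)
  next x-line at t=0.6955, next y-line at t=0.3623; Δt_x=3.8637, Δt_y=1.0353
    y: enter (6,2) at t=0.3623 ← occupied
  → r_5 = 0.3623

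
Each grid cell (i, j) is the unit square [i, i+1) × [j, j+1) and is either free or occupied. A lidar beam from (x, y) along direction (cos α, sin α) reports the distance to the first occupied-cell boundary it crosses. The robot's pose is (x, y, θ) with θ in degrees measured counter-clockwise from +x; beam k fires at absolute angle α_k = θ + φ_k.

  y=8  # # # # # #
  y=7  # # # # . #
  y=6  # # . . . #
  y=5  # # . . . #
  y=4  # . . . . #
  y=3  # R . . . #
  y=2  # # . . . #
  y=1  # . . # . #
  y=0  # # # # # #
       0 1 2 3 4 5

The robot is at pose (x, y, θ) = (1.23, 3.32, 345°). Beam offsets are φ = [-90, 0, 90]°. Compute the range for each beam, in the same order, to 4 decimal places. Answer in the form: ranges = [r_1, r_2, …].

beam 1: φ=-90°, α=255°
  dir = (cos 255°, sin 255°) = (-0.2588, -0.9659); from cell (1,3)
  next x-line at t=0.8887, next y-line at t=0.3313; Δt_x=3.8637, Δt_y=1.0353
    y: enter (1,2) at t=0.3313 ← occupied
  → r_1 = 0.3313
beam 2: φ=0°, α=345°
  dir = (cos 345°, sin 345°) = (0.9659, -0.2588); from cell (1,3)
  next x-line at t=0.7972, next y-line at t=1.2364; Δt_x=1.0353, Δt_y=3.8637
    x: enter (2,3) at t=0.7972
    y: enter (2,2) at t=1.2364
    x: enter (3,2) at t=1.8324
    x: enter (4,2) at t=2.8677
    x: enter (5,2) at t=3.9030 ← occupied
  → r_2 = 3.9030
beam 3: φ=90°, α=75°
  dir = (cos 75°, sin 75°) = (0.2588, 0.9659); from cell (1,3)
  next x-line at t=2.9751, next y-line at t=0.7040; Δt_x=3.8637, Δt_y=1.0353
    y: enter (1,4) at t=0.7040
    y: enter (1,5) at t=1.7393 ← occupied
  → r_3 = 1.7393

ranges = [0.3313, 3.9030, 1.7393]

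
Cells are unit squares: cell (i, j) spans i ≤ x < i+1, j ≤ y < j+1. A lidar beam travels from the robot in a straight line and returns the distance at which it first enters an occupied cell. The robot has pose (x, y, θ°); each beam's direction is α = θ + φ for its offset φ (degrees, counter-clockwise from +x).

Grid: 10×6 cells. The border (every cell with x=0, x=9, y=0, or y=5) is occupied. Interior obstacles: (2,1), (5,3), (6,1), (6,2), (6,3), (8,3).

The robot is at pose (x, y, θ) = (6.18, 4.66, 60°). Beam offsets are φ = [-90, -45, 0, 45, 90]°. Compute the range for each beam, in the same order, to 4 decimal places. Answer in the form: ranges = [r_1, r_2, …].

ranges = [2.1016, 1.3137, 0.3926, 0.3520, 0.6800]

beam 1: φ=-90°, α=330°
  d=(0.8660,-0.5000)  start (6,4)  tX=0.9469 tY=1.3200  stride 1/|dx|=1.1547 1/|dy|=2.0000
    cross x-line → (7,4), t=0.9469
    cross y-line → (7,3), t=1.3200
    cross x-line → (8,3), t=2.1016 (wall)
  → r_1 = 2.1016
beam 2: φ=-45°, α=15°
  d=(0.9659,0.2588)  start (6,4)  tX=0.8489 tY=1.3137  stride 1/|dx|=1.0353 1/|dy|=3.8637
    cross x-line → (7,4), t=0.8489
    cross y-line → (7,5), t=1.3137 (wall)
  → r_2 = 1.3137
beam 3: φ=0°, α=60°
  d=(0.5000,0.8660)  start (6,4)  tX=1.6400 tY=0.3926  stride 1/|dx|=2.0000 1/|dy|=1.1547
    cross y-line → (6,5), t=0.3926 (wall)
  → r_3 = 0.3926
beam 4: φ=45°, α=105°
  d=(-0.2588,0.9659)  start (6,4)  tX=0.6955 tY=0.3520  stride 1/|dx|=3.8637 1/|dy|=1.0353
    cross y-line → (6,5), t=0.3520 (wall)
  → r_4 = 0.3520
beam 5: φ=90°, α=150°
  d=(-0.8660,0.5000)  start (6,4)  tX=0.2078 tY=0.6800  stride 1/|dx|=1.1547 1/|dy|=2.0000
    cross x-line → (5,4), t=0.2078
    cross y-line → (5,5), t=0.6800 (wall)
  → r_5 = 0.6800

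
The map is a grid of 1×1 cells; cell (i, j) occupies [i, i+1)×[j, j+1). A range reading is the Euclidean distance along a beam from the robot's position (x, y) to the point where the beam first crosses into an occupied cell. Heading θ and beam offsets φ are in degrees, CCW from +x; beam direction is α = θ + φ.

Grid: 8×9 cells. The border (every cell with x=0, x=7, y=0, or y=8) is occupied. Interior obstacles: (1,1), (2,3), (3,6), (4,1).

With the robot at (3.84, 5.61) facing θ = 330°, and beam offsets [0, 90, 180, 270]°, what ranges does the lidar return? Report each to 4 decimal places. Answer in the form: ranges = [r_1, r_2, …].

ranges = [3.6489, 2.7597, 0.7800, 1.8591]

beam 1: φ=0°, α=330°
  direction (0.8660, -0.5000); cell (3,5); t to first gridline: x 0.1848, y 1.2200 (then +1.1547 / +2.0000)
    (4,5) via x @ 0.1848
    (4,4) via y @ 1.2200
    (5,4) via x @ 1.3395
    (6,4) via x @ 2.4942
    (6,3) via y @ 3.2200
    (7,3) via x @ 3.6489  # hit
  → r_1 = 3.6489
beam 2: φ=90°, α=60°
  direction (0.5000, 0.8660); cell (3,5); t to first gridline: x 0.3200, y 0.4503 (then +2.0000 / +1.1547)
    (4,5) via x @ 0.3200
    (4,6) via y @ 0.4503
    (4,7) via y @ 1.6050
    (5,7) via x @ 2.3200
    (5,8) via y @ 2.7597  # hit
  → r_2 = 2.7597
beam 3: φ=180°, α=150°
  direction (-0.8660, 0.5000); cell (3,5); t to first gridline: x 0.9699, y 0.7800 (then +1.1547 / +2.0000)
    (3,6) via y @ 0.7800  # hit
  → r_3 = 0.7800
beam 4: φ=270°, α=240°
  direction (-0.5000, -0.8660); cell (3,5); t to first gridline: x 1.6800, y 0.7044 (then +2.0000 / +1.1547)
    (3,4) via y @ 0.7044
    (2,4) via x @ 1.6800
    (2,3) via y @ 1.8591  # hit
  → r_4 = 1.8591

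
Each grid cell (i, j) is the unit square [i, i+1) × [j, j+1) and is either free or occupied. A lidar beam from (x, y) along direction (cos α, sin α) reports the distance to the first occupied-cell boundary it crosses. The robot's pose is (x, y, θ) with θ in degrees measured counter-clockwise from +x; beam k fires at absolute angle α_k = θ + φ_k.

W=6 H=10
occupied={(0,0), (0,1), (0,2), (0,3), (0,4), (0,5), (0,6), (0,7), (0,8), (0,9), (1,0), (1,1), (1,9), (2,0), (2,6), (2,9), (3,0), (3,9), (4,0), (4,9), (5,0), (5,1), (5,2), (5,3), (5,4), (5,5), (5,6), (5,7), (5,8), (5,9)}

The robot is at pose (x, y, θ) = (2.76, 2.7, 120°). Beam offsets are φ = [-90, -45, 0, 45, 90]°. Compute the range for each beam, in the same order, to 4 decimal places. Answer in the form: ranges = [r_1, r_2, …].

ranges = [2.5865, 6.5222, 3.5200, 1.8221, 1.4000]

beam 1: φ=-90°, α=30°
  dir = (cos 30°, sin 30°) = (0.8660, 0.5000); from cell (2,2)
  next x-line at t=0.2771, next y-line at t=0.6000; Δt_x=1.1547, Δt_y=2.0000
    x: enter (3,2) at t=0.2771
    y: enter (3,3) at t=0.6000
    x: enter (4,3) at t=1.4318
    x: enter (5,3) at t=2.5865 ← occupied
  → r_1 = 2.5865
beam 2: φ=-45°, α=75°
  dir = (cos 75°, sin 75°) = (0.2588, 0.9659); from cell (2,2)
  next x-line at t=0.9273, next y-line at t=0.3106; Δt_x=3.8637, Δt_y=1.0353
    y: enter (2,3) at t=0.3106
    x: enter (3,3) at t=0.9273
    y: enter (3,4) at t=1.3459
    y: enter (3,5) at t=2.3811
    y: enter (3,6) at t=3.4164
    y: enter (3,7) at t=4.4517
    x: enter (4,7) at t=4.7910
    y: enter (4,8) at t=5.4870
    y: enter (4,9) at t=6.5222 ← occupied
  → r_2 = 6.5222
beam 3: φ=0°, α=120°
  dir = (cos 120°, sin 120°) = (-0.5000, 0.8660); from cell (2,2)
  next x-line at t=1.5200, next y-line at t=0.3464; Δt_x=2.0000, Δt_y=1.1547
    y: enter (2,3) at t=0.3464
    y: enter (2,4) at t=1.5011
    x: enter (1,4) at t=1.5200
    y: enter (1,5) at t=2.6558
    x: enter (0,5) at t=3.5200 ← occupied
  → r_3 = 3.5200
beam 4: φ=45°, α=165°
  dir = (cos 165°, sin 165°) = (-0.9659, 0.2588); from cell (2,2)
  next x-line at t=0.7868, next y-line at t=1.1591; Δt_x=1.0353, Δt_y=3.8637
    x: enter (1,2) at t=0.7868
    y: enter (1,3) at t=1.1591
    x: enter (0,3) at t=1.8221 ← occupied
  → r_4 = 1.8221
beam 5: φ=90°, α=210°
  dir = (cos 210°, sin 210°) = (-0.8660, -0.5000); from cell (2,2)
  next x-line at t=0.8776, next y-line at t=1.4000; Δt_x=1.1547, Δt_y=2.0000
    x: enter (1,2) at t=0.8776
    y: enter (1,1) at t=1.4000 ← occupied
  → r_5 = 1.4000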